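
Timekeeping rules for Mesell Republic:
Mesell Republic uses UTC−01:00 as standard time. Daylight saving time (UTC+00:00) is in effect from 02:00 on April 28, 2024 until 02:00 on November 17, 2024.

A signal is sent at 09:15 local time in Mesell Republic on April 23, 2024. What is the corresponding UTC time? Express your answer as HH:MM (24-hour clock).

April 23, 2024 is outside the daylight-saving period (28 April – 17 November), so Mesell Republic is on standard time, UTC−01:00.
09:15 local + 1h = 10:15 UTC.

10:15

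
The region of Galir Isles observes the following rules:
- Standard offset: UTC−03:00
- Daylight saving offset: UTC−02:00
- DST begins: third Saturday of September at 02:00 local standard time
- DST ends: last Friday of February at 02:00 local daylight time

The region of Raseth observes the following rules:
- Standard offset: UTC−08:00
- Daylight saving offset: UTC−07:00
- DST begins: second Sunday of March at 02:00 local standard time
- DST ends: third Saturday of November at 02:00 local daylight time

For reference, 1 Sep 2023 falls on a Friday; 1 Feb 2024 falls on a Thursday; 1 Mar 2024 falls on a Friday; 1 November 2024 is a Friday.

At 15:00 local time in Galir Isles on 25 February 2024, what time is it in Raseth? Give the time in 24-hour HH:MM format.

10:00

1 September 2023 is a Friday, so the first Saturday is September 2 and the third is September 16.
1 February 2024 is a Thursday, so Fridays fall on 2, 9, 16, 23; the last is February 23.
Daylight saving runs 16 September 2023 – 23 February 2024; 25 February 2024 is outside that window, so Galir Isles is on standard time at UTC−03:00.
15:00 Galir Isles + 3h = 18:00 UTC.
1 March 2024 is a Friday, so the first Sunday is March 3 and the second is March 10.
1 November 2024 is a Friday, so the first Saturday is November 2 and the third is November 16.
At the standard offset (UTC−08:00), 18:00 UTC − 8h = 10:00 Raseth standard time.
The standard-time date in Raseth, 25 February 2024, does not fall between 10 March and 16 November, so daylight saving is not in effect and Raseth is at UTC−08:00.
18:00 UTC − 8h = 10:00 Raseth.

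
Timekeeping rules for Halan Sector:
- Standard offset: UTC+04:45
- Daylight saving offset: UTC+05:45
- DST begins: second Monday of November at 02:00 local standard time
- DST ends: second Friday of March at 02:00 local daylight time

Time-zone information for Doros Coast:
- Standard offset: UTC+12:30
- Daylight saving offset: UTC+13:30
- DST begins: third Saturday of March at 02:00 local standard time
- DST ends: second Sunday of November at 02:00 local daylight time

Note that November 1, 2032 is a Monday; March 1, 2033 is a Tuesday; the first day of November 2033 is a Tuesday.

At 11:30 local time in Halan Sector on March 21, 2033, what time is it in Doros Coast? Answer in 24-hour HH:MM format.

1 November 2032 is a Monday, so the first Monday is November 1 and the second is November 8.
1 March 2033 is a Tuesday, so the first Friday is March 4 and the second is March 11.
March 21, 2033 does not fall between 8 November 2032 and 11 March 2033, so daylight saving is not in effect and Halan Sector is at UTC+04:45.
11:30 Halan Sector − 4h45m = 06:45 UTC.
1 March 2033 is a Tuesday, so the first Saturday is March 5 and the third is March 19.
1 November 2033 is a Tuesday, so the first Sunday is November 6 and the second is November 13.
At the standard offset (UTC+12:30), 06:45 UTC + 12h30m = 19:15 Doros Coast standard time.
The standard-time date in Doros Coast, March 21, 2033, falls between 19 March and 13 November, so daylight saving is in effect and Doros Coast is at UTC+13:30.
06:45 UTC + 13h30m = 20:15 Doros Coast.

20:15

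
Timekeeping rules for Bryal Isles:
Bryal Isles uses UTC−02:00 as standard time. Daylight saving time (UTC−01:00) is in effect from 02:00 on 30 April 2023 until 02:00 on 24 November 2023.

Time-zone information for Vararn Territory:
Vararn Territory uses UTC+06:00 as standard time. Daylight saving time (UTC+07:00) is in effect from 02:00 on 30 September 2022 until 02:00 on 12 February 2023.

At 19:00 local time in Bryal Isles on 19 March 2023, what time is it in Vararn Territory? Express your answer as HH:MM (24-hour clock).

Daylight saving runs 30 April – 24 November; 19 March 2023 is outside that window, so Bryal Isles is on standard time at UTC−02:00.
19:00 Bryal Isles + 2h = 21:00 UTC.
At the standard offset (UTC+06:00), 21:00 UTC + 6h = 03:00 Vararn Territory standard time (rolling into the next day, 20 March 2023).
The standard-time date in Vararn Territory, 20 March 2023, does not fall between 30 September 2022 and 12 February 2023, so daylight saving is not in effect and Vararn Territory is at UTC+06:00.
21:00 UTC + 6h = 03:00 Vararn Territory (rolling into the next day, 20 March 2023).

03:00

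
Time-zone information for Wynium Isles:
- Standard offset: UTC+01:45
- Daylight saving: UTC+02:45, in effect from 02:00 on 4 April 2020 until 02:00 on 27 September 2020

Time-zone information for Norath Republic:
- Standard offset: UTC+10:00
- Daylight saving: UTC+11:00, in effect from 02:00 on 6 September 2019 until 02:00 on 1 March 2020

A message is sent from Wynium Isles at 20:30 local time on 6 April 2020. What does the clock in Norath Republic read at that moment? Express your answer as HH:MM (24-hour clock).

03:45

Daylight saving runs 4 April – 27 September; 6 April 2020 is inside that window, so Wynium Isles is at UTC+02:45.
20:30 Wynium Isles − 2h45m = 17:45 UTC.
At the standard offset (UTC+10:00), 17:45 UTC + 10h = 03:45 Norath Republic standard time (rolling into the next day, 7 April 2020).
Daylight saving runs 6 September 2019 – 1 March 2020; the standard-time date in Norath Republic, 7 April 2020, is outside that window, so Norath Republic is on standard time at UTC+10:00.
17:45 UTC + 10h = 03:45 Norath Republic (rolling into the next day, 7 April 2020).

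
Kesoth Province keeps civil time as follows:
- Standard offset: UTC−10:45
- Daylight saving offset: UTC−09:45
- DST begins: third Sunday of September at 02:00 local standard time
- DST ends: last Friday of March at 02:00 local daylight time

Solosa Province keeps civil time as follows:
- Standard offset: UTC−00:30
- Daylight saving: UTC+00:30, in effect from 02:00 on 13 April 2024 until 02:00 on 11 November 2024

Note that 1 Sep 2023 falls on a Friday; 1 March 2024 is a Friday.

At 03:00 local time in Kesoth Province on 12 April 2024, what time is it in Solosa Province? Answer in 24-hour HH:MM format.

13:15

1 September 2023 is a Friday, so the first Sunday is September 3 and the third is September 17.
1 March 2024 is a Friday, so Fridays fall on 1, 8, 15, 22, 29; the last is March 29.
12 April 2024 does not fall between 17 September 2023 and 29 March 2024, so daylight saving is not in effect and Kesoth Province is at UTC−10:45.
03:00 Kesoth Province + 10h45m = 13:45 UTC.
At the standard offset (UTC−00:30), 13:45 UTC − 0h30m = 13:15 Solosa Province standard time.
The standard-time date in Solosa Province, 12 April 2024, does not fall between 13 April and 11 November, so daylight saving is not in effect and Solosa Province is at UTC−00:30.
13:45 UTC − 0h30m = 13:15 Solosa Province.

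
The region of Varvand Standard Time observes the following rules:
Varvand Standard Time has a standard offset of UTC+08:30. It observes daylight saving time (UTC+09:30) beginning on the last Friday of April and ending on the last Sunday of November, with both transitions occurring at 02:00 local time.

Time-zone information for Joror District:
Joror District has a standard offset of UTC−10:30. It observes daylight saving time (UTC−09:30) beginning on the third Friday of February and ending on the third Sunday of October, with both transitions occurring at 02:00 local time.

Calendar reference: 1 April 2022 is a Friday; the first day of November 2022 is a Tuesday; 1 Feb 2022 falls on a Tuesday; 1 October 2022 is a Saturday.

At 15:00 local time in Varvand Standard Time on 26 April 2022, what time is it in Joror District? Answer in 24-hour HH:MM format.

21:00

1 April 2022 is a Friday, so Fridays fall on 1, 8, 15, 22, 29; the last is April 29.
1 November 2022 is a Tuesday, so Sundays fall on 6, 13, 20, 27; the last is November 27.
26 April 2022 does not fall between 29 April and 27 November, so daylight saving is not in effect and Varvand Standard Time is at UTC+08:30.
15:00 Varvand Standard Time − 8h30m = 06:30 UTC.
1 February 2022 is a Tuesday, so the first Friday is February 4 and the third is February 18.
1 October 2022 is a Saturday, so the first Sunday is October 2 and the third is October 16.
At the standard offset (UTC−10:30), 06:30 UTC − 10h30m = 20:00 Joror District standard time (rolling into the previous day, 25 April 2022).
The standard-time date in Joror District, 25 April 2022, falls between 18 February and 16 October, so daylight saving is in effect and Joror District is at UTC−09:30.
06:30 UTC − 9h30m = 21:00 Joror District (rolling into the previous day, 25 April 2022).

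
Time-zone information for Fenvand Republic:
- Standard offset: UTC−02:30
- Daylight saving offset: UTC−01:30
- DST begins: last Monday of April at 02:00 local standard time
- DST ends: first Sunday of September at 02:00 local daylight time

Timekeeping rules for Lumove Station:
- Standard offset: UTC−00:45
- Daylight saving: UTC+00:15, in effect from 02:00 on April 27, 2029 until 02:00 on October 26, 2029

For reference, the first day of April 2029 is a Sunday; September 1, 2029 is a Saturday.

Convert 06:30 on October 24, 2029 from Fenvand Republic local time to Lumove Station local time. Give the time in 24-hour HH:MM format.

1 April 2029 is a Sunday, so Mondays fall on 2, 9, 16, 23, 30; the last is April 30.
1 September 2029 is a Saturday, so the first Sunday is September 2.
October 24, 2029 is outside the daylight-saving period (30 April – 2 September), so Fenvand Republic is on standard time, UTC−02:30.
06:30 Fenvand Republic + 2h30m = 09:00 UTC.
At the standard offset (UTC−00:45), 09:00 UTC − 0h45m = 08:15 Lumove Station standard time.
The standard-time date in Lumove Station, October 24, 2029, lies within the daylight-saving period (27 April – 26 October), so Lumove Station is on daylight time, UTC+00:15.
09:00 UTC + 0h15m = 09:15 Lumove Station.

09:15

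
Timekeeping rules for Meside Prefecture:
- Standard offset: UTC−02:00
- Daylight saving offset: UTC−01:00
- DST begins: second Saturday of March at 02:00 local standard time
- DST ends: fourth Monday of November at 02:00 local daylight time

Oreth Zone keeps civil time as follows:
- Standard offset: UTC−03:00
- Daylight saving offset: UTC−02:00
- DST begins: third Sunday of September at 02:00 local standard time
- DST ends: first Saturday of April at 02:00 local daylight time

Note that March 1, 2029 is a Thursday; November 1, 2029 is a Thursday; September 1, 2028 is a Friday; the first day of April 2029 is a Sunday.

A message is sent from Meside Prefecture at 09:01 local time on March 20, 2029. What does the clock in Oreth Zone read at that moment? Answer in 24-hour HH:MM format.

1 March 2029 is a Thursday, so the first Saturday is March 3 and the second is March 10.
1 November 2029 is a Thursday, so the first Monday is November 5 and the fourth is November 26.
March 20, 2029 falls between 10 March and 26 November, so daylight saving is in effect and Meside Prefecture is at UTC−01:00.
09:01 Meside Prefecture + 1h = 10:01 UTC.
1 September 2028 is a Friday, so the first Sunday is September 3 and the third is September 17.
1 April 2029 is a Sunday, so the first Saturday is April 7.
At the standard offset (UTC−03:00), 10:01 UTC − 3h = 07:01 Oreth Zone standard time.
Daylight saving runs 17 September 2028 – 7 April 2029; the standard-time date in Oreth Zone, March 20, 2029, is inside that window, so Oreth Zone is at UTC−02:00.
10:01 UTC − 2h = 08:01 Oreth Zone.

08:01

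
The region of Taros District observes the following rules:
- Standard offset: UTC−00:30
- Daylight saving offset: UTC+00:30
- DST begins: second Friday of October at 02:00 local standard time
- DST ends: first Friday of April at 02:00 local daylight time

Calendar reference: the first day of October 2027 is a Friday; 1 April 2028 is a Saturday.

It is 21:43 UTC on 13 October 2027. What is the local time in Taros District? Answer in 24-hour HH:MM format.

22:13

1 October 2027 is a Friday, so the first Friday is October 1 and the second is October 8.
1 April 2028 is a Saturday, so the first Friday is April 7.
At the standard offset (UTC−00:30), 21:43 UTC − 0h30m = 21:13 Taros District standard time.
The standard-time date in Taros District, 13 October 2027, lies within the daylight-saving period (8 October 2027 – 7 April 2028), so Taros District is on daylight time, UTC+00:30.
21:43 UTC + 0h30m = 22:13 local.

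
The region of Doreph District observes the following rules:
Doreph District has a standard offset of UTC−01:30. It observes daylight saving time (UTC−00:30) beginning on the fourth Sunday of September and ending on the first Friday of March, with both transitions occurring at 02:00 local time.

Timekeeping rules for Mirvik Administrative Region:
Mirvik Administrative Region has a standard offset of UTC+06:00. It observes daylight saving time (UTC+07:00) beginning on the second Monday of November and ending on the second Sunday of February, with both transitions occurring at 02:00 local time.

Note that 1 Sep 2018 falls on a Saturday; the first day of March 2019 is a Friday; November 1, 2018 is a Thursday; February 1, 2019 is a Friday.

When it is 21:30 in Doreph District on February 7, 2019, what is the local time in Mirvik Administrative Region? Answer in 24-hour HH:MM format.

1 September 2018 is a Saturday, so the first Sunday is September 2 and the fourth is September 23.
1 March 2019 is a Friday, so the first Friday is March 1.
Daylight saving runs 23 September 2018 – 1 March 2019; February 7, 2019 is inside that window, so Doreph District is at UTC−00:30.
21:30 Doreph District + 0h30m = 22:00 UTC.
1 November 2018 is a Thursday, so the first Monday is November 5 and the second is November 12.
1 February 2019 is a Friday, so the first Sunday is February 3 and the second is February 10.
At the standard offset (UTC+06:00), 22:00 UTC + 6h = 04:00 Mirvik Administrative Region standard time (rolling into the next day, 8 February 2019).
The standard-time date in Mirvik Administrative Region, February 8, 2019, falls between 12 November 2018 and 10 February 2019, so daylight saving is in effect and Mirvik Administrative Region is at UTC+07:00.
22:00 UTC + 7h = 05:00 Mirvik Administrative Region (rolling into the next day, 8 February 2019).

05:00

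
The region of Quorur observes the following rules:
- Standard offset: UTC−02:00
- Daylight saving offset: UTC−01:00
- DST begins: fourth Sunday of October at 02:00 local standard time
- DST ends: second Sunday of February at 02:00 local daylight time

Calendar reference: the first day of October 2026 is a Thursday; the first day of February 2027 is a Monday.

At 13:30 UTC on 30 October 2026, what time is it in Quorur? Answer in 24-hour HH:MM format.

1 October 2026 is a Thursday, so the first Sunday is October 4 and the fourth is October 25.
1 February 2027 is a Monday, so the first Sunday is February 7 and the second is February 14.
At the standard offset (UTC−02:00), 13:30 UTC − 2h = 11:30 Quorur standard time.
The standard-time date in Quorur, 30 October 2026, lies within the daylight-saving period (25 October 2026 – 14 February 2027), so Quorur is on daylight time, UTC−01:00.
13:30 UTC − 1h = 12:30 local.

12:30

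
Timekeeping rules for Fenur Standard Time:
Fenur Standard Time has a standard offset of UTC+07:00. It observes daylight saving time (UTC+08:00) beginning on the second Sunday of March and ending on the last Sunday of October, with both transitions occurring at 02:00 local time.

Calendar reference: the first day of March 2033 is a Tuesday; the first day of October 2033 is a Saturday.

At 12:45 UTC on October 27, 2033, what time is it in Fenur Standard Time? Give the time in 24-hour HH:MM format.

1 March 2033 is a Tuesday, so the first Sunday is March 6 and the second is March 13.
1 October 2033 is a Saturday, so Sundays fall on 2, 9, 16, 23, 30; the last is October 30.
At the standard offset (UTC+07:00), 12:45 UTC + 7h = 19:45 Fenur Standard Time standard time.
Daylight saving runs 13 March – 30 October; the standard-time date in Fenur Standard Time, October 27, 2033, is inside that window, so Fenur Standard Time is at UTC+08:00.
12:45 UTC + 8h = 20:45 local.

20:45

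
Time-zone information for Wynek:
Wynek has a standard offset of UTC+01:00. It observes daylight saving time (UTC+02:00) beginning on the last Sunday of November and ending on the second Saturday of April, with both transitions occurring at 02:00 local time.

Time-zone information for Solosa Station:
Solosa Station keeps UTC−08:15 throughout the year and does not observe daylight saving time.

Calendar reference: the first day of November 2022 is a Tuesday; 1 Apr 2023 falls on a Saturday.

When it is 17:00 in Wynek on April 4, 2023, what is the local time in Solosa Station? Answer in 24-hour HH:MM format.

1 November 2022 is a Tuesday, so Sundays fall on 6, 13, 20, 27; the last is November 27.
1 April 2023 is a Saturday, so the first Saturday is April 1 and the second is April 8.
Daylight saving runs 27 November 2022 – 8 April 2023; April 4, 2023 is inside that window, so Wynek is at UTC+02:00.
17:00 Wynek − 2h = 15:00 UTC.
Solosa Station stays on UTC−08:15 all year.
15:00 UTC − 8h15m = 06:45 Solosa Station.

06:45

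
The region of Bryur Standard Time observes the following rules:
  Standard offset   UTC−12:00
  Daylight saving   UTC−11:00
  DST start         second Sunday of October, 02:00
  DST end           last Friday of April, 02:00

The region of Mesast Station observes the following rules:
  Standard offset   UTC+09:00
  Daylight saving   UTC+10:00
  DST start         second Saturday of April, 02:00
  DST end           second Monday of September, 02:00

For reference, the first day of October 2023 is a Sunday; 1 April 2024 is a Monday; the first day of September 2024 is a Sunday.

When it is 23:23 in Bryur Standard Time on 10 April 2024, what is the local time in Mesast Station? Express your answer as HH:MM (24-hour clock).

1 October 2023 is a Sunday, so the first Sunday is October 1 and the second is October 8.
1 April 2024 is a Monday, so Fridays fall on 5, 12, 19, 26; the last is April 26.
Daylight saving runs 8 October 2023 – 26 April 2024; 10 April 2024 is inside that window, so Bryur Standard Time is at UTC−11:00.
23:23 Bryur Standard Time + 11h = 10:23 UTC (rolling into the next day, 11 April 2024).
1 April 2024 is a Monday, so the first Saturday is April 6 and the second is April 13.
1 September 2024 is a Sunday, so the first Monday is September 2 and the second is September 9.
At the standard offset (UTC+09:00), 10:23 UTC + 9h = 19:23 Mesast Station standard time.
The standard-time date in Mesast Station, 11 April 2024, does not fall between 13 April and 9 September, so daylight saving is not in effect and Mesast Station is at UTC+09:00.
10:23 UTC + 9h = 19:23 Mesast Station.

19:23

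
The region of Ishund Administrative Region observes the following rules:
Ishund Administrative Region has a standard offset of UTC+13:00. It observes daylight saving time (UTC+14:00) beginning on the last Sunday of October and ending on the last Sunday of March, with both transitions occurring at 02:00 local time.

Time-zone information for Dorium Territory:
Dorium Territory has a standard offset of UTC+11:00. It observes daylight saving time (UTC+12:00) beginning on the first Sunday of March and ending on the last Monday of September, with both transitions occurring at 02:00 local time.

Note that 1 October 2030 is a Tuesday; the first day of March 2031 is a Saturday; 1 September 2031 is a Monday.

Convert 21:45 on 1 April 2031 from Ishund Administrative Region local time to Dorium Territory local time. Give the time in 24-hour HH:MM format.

20:45

1 October 2030 is a Tuesday, so Sundays fall on 6, 13, 20, 27; the last is October 27.
1 March 2031 is a Saturday, so Sundays fall on 2, 9, 16, 23, 30; the last is March 30.
1 April 2031 does not fall between 27 October 2030 and 30 March 2031, so daylight saving is not in effect and Ishund Administrative Region is at UTC+13:00.
21:45 Ishund Administrative Region − 13h = 08:45 UTC.
1 March 2031 is a Saturday, so the first Sunday is March 2.
1 September 2031 is a Monday, so Mondays fall on 1, 8, 15, 22, 29; the last is September 29.
At the standard offset (UTC+11:00), 08:45 UTC + 11h = 19:45 Dorium Territory standard time.
Daylight saving runs 2 March – 29 September; the standard-time date in Dorium Territory, 1 April 2031, is inside that window, so Dorium Territory is at UTC+12:00.
08:45 UTC + 12h = 20:45 Dorium Territory.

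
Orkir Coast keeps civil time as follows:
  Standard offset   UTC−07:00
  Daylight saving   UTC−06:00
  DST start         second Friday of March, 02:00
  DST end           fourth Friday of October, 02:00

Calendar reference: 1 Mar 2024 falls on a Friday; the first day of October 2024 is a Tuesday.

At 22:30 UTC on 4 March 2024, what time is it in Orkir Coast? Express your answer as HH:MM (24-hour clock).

15:30

1 March 2024 is a Friday, so the first Friday is March 1 and the second is March 8.
1 October 2024 is a Tuesday, so the first Friday is October 4 and the fourth is October 25.
At the standard offset (UTC−07:00), 22:30 UTC − 7h = 15:30 Orkir Coast standard time.
Daylight saving runs 8 March – 25 October; the standard-time date in Orkir Coast, 4 March 2024, is outside that window, so Orkir Coast is on standard time at UTC−07:00.
22:30 UTC − 7h = 15:30 local.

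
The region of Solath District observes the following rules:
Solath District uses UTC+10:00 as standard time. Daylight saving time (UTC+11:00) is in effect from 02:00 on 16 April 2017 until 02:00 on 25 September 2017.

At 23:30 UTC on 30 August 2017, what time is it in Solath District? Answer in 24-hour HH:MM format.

At the standard offset (UTC+10:00), 23:30 UTC + 10h = 09:30 Solath District standard time (rolling into the next day, 31 August 2017).
The standard-time date in Solath District, 31 August 2017, lies within the daylight-saving period (16 April – 25 September), so Solath District is on daylight time, UTC+11:00.
23:30 UTC + 11h = 10:30 local (rolling into the next day, 31 August 2017).

10:30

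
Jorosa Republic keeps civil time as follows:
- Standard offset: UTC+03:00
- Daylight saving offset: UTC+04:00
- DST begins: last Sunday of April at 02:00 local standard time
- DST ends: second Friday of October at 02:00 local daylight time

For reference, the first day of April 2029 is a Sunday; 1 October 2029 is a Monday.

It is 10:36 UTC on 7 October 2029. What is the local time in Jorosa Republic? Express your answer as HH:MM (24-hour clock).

14:36

1 April 2029 is a Sunday, so Sundays fall on 1, 8, 15, 22, 29; the last is April 29.
1 October 2029 is a Monday, so the first Friday is October 5 and the second is October 12.
At the standard offset (UTC+03:00), 10:36 UTC + 3h = 13:36 Jorosa Republic standard time.
The standard-time date in Jorosa Republic, 7 October 2029, falls between 29 April and 12 October, so daylight saving is in effect and Jorosa Republic is at UTC+04:00.
10:36 UTC + 4h = 14:36 local.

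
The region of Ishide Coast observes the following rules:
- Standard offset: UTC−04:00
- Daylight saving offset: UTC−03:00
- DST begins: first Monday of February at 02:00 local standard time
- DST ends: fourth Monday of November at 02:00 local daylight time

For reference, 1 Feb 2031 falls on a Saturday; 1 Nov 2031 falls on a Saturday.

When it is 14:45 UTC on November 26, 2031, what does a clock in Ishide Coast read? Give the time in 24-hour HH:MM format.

10:45

1 February 2031 is a Saturday, so the first Monday is February 3.
1 November 2031 is a Saturday, so the first Monday is November 3 and the fourth is November 24.
At the standard offset (UTC−04:00), 14:45 UTC − 4h = 10:45 Ishide Coast standard time.
The standard-time date in Ishide Coast, November 26, 2031, does not fall between 3 February and 24 November, so daylight saving is not in effect and Ishide Coast is at UTC−04:00.
14:45 UTC − 4h = 10:45 local.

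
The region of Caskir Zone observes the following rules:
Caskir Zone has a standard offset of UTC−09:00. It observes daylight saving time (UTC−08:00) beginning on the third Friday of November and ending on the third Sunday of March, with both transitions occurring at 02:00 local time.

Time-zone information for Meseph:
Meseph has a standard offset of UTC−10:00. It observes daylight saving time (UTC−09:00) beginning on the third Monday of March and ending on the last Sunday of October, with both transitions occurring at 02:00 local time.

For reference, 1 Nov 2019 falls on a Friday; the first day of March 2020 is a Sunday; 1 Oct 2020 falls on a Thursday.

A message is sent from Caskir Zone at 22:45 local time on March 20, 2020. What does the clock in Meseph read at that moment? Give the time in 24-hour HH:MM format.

22:45

1 November 2019 is a Friday, so the first Friday is November 1 and the third is November 15.
1 March 2020 is a Sunday, so the first Sunday is March 1 and the third is March 15.
March 20, 2020 is outside the daylight-saving period (15 November 2019 – 15 March 2020), so Caskir Zone is on standard time, UTC−09:00.
22:45 Caskir Zone + 9h = 07:45 UTC (rolling into the next day, 21 March 2020).
1 March 2020 is a Sunday, so the first Monday is March 2 and the third is March 16.
1 October 2020 is a Thursday, so Sundays fall on 4, 11, 18, 25; the last is October 25.
At the standard offset (UTC−10:00), 07:45 UTC − 10h = 21:45 Meseph standard time (rolling into the previous day, 20 March 2020).
The standard-time date in Meseph, March 20, 2020, falls between 16 March and 25 October, so daylight saving is in effect and Meseph is at UTC−09:00.
07:45 UTC − 9h = 22:45 Meseph (rolling into the previous day, 20 March 2020).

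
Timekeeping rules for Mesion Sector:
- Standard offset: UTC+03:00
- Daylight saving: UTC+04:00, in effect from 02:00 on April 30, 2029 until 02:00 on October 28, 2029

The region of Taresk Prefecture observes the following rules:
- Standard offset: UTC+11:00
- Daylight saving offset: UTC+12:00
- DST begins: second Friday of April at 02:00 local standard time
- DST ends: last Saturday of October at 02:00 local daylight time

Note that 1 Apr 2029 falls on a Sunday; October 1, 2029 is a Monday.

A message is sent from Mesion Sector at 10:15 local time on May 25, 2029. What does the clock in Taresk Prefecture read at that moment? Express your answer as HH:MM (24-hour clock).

18:15

May 25, 2029 falls between 30 April and 28 October, so daylight saving is in effect and Mesion Sector is at UTC+04:00.
10:15 Mesion Sector − 4h = 06:15 UTC.
1 April 2029 is a Sunday, so the first Friday is April 6 and the second is April 13.
1 October 2029 is a Monday, so Saturdays fall on 6, 13, 20, 27; the last is October 27.
At the standard offset (UTC+11:00), 06:15 UTC + 11h = 17:15 Taresk Prefecture standard time.
Daylight saving runs 13 April – 27 October; the standard-time date in Taresk Prefecture, May 25, 2029, is inside that window, so Taresk Prefecture is at UTC+12:00.
06:15 UTC + 12h = 18:15 Taresk Prefecture.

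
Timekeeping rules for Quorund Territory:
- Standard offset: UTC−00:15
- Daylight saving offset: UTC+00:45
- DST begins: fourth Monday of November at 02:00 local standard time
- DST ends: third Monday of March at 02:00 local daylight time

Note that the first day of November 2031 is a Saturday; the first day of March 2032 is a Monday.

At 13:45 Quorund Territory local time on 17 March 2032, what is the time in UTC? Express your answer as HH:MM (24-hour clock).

1 November 2031 is a Saturday, so the first Monday is November 3 and the fourth is November 24.
1 March 2032 is a Monday, so the first Monday is March 1 and the third is March 15.
17 March 2032 does not fall between 24 November 2031 and 15 March 2032, so daylight saving is not in effect and Quorund Territory is at UTC−00:15.
13:45 local + 0h15m = 14:00 UTC.

14:00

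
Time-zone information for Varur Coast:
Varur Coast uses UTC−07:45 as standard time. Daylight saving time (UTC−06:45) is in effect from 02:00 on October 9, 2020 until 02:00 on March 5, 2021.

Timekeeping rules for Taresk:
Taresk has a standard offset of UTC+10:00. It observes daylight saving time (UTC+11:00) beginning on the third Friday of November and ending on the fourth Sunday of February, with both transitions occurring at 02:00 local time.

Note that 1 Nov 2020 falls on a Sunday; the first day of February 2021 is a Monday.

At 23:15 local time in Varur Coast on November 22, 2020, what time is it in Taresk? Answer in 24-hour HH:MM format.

17:00

Daylight saving runs 9 October 2020 – 5 March 2021; November 22, 2020 is inside that window, so Varur Coast is at UTC−06:45.
23:15 Varur Coast + 6h45m = 06:00 UTC (rolling into the next day, 23 November 2020).
1 November 2020 is a Sunday, so the first Friday is November 6 and the third is November 20.
1 February 2021 is a Monday, so the first Sunday is February 7 and the fourth is February 28.
At the standard offset (UTC+10:00), 06:00 UTC + 10h = 16:00 Taresk standard time.
The standard-time date in Taresk, November 23, 2020, falls between 20 November 2020 and 28 February 2021, so daylight saving is in effect and Taresk is at UTC+11:00.
06:00 UTC + 11h = 17:00 Taresk.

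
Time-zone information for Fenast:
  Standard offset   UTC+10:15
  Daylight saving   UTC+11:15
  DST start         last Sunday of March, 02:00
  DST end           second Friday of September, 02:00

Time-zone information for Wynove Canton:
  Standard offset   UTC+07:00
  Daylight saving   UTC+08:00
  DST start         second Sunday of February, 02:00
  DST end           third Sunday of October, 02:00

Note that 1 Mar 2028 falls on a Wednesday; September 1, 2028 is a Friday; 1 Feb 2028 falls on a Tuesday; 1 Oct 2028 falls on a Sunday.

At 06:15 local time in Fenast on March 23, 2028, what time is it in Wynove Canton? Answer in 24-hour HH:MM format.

1 March 2028 is a Wednesday, so Sundays fall on 5, 12, 19, 26; the last is March 26.
1 September 2028 is a Friday, so the first Friday is September 1 and the second is September 8.
March 23, 2028 does not fall between 26 March and 8 September, so daylight saving is not in effect and Fenast is at UTC+10:15.
06:15 Fenast − 10h15m = 20:00 UTC (rolling into the previous day, 22 March 2028).
1 February 2028 is a Tuesday, so the first Sunday is February 6 and the second is February 13.
1 October 2028 is a Sunday, so the first Sunday is October 1 and the third is October 15.
At the standard offset (UTC+07:00), 20:00 UTC + 7h = 03:00 Wynove Canton standard time (rolling into the next day, 23 March 2028).
The standard-time date in Wynove Canton, March 23, 2028, falls between 13 February and 15 October, so daylight saving is in effect and Wynove Canton is at UTC+08:00.
20:00 UTC + 8h = 04:00 Wynove Canton (rolling into the next day, 23 March 2028).

04:00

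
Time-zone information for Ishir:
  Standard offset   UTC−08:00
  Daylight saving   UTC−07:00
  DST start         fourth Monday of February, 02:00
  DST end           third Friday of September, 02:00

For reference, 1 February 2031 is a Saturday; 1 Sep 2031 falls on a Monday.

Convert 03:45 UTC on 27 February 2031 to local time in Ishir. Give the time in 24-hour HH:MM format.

20:45

1 February 2031 is a Saturday, so the first Monday is February 3 and the fourth is February 24.
1 September 2031 is a Monday, so the first Friday is September 5 and the third is September 19.
At the standard offset (UTC−08:00), 03:45 UTC − 8h = 19:45 Ishir standard time (rolling into the previous day, 26 February 2031).
The standard-time date in Ishir, 26 February 2031, lies within the daylight-saving period (24 February – 19 September), so Ishir is on daylight time, UTC−07:00.
03:45 UTC − 7h = 20:45 local (rolling into the previous day, 26 February 2031).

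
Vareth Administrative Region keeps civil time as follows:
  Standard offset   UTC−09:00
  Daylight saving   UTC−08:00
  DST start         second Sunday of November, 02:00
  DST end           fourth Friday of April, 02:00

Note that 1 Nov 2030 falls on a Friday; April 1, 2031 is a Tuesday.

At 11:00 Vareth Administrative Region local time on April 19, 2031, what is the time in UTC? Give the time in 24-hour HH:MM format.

1 November 2030 is a Friday, so the first Sunday is November 3 and the second is November 10.
1 April 2031 is a Tuesday, so the first Friday is April 4 and the fourth is April 25.
April 19, 2031 falls between 10 November 2030 and 25 April 2031, so daylight saving is in effect and Vareth Administrative Region is at UTC−08:00.
11:00 local + 8h = 19:00 UTC.

19:00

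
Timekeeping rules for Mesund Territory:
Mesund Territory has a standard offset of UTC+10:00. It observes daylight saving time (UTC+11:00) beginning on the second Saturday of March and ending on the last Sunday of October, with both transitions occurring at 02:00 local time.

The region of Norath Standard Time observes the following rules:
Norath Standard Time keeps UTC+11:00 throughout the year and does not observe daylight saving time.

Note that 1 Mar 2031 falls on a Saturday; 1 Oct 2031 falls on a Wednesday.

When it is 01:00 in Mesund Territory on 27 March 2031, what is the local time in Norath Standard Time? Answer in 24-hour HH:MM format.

01:00

1 March 2031 is a Saturday, so the first Saturday is March 1 and the second is March 8.
1 October 2031 is a Wednesday, so Sundays fall on 5, 12, 19, 26; the last is October 26.
27 March 2031 lies within the daylight-saving period (8 March – 26 October), so Mesund Territory is on daylight time, UTC+11:00.
01:00 Mesund Territory − 11h = 14:00 UTC (rolling into the previous day, 26 March 2031).
Norath Standard Time stays on UTC+11:00 all year.
14:00 UTC + 11h = 01:00 Norath Standard Time (rolling into the next day, 27 March 2031).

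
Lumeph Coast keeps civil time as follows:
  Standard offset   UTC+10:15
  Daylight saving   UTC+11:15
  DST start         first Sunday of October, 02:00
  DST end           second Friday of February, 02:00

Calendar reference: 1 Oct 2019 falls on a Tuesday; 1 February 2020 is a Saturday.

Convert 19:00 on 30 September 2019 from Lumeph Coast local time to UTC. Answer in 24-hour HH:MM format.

1 October 2019 is a Tuesday, so the first Sunday is October 6.
1 February 2020 is a Saturday, so the first Friday is February 7 and the second is February 14.
Daylight saving runs 6 October 2019 – 14 February 2020; 30 September 2019 is outside that window, so Lumeph Coast is on standard time at UTC+10:15.
19:00 local − 10h15m = 08:45 UTC.

08:45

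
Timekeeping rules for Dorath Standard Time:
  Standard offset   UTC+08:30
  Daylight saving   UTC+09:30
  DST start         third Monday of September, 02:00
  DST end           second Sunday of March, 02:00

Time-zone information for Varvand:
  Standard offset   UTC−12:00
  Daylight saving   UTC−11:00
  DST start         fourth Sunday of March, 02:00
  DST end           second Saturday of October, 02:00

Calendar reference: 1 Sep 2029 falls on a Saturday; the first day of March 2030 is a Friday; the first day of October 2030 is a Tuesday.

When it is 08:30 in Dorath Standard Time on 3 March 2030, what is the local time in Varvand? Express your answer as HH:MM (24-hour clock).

11:00

1 September 2029 is a Saturday, so the first Monday is September 3 and the third is September 17.
1 March 2030 is a Friday, so the first Sunday is March 3 and the second is March 10.
Daylight saving runs 17 September 2029 – 10 March 2030; 3 March 2030 is inside that window, so Dorath Standard Time is at UTC+09:30.
08:30 Dorath Standard Time − 9h30m = 23:00 UTC (rolling into the previous day, 2 March 2030).
1 March 2030 is a Friday, so the first Sunday is March 3 and the fourth is March 24.
1 October 2030 is a Tuesday, so the first Saturday is October 5 and the second is October 12.
At the standard offset (UTC−12:00), 23:00 UTC − 12h = 11:00 Varvand standard time.
Daylight saving runs 24 March – 12 October; the standard-time date in Varvand, 2 March 2030, is outside that window, so Varvand is on standard time at UTC−12:00.
23:00 UTC − 12h = 11:00 Varvand.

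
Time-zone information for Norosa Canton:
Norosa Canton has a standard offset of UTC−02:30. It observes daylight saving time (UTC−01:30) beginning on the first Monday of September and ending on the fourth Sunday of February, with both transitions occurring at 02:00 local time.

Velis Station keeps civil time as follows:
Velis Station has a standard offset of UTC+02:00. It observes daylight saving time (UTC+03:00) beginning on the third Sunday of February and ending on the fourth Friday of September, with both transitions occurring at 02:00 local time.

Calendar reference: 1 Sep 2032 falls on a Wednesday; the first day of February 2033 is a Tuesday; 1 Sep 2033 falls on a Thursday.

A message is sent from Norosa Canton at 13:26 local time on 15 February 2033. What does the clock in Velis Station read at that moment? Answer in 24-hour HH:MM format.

1 September 2032 is a Wednesday, so the first Monday is September 6.
1 February 2033 is a Tuesday, so the first Sunday is February 6 and the fourth is February 27.
Daylight saving runs 6 September 2032 – 27 February 2033; 15 February 2033 is inside that window, so Norosa Canton is at UTC−01:30.
13:26 Norosa Canton + 1h30m = 14:56 UTC.
1 February 2033 is a Tuesday, so the first Sunday is February 6 and the third is February 20.
1 September 2033 is a Thursday, so the first Friday is September 2 and the fourth is September 23.
At the standard offset (UTC+02:00), 14:56 UTC + 2h = 16:56 Velis Station standard time.
The standard-time date in Velis Station, 15 February 2033, is outside the daylight-saving period (20 February – 23 September), so Velis Station is on standard time, UTC+02:00.
14:56 UTC + 2h = 16:56 Velis Station.

16:56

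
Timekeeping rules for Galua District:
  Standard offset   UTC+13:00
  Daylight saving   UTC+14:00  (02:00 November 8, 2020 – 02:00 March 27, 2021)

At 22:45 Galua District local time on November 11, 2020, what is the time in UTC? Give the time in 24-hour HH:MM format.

08:45

November 11, 2020 falls between 8 November 2020 and 27 March 2021, so daylight saving is in effect and Galua District is at UTC+14:00.
22:45 local − 14h = 08:45 UTC.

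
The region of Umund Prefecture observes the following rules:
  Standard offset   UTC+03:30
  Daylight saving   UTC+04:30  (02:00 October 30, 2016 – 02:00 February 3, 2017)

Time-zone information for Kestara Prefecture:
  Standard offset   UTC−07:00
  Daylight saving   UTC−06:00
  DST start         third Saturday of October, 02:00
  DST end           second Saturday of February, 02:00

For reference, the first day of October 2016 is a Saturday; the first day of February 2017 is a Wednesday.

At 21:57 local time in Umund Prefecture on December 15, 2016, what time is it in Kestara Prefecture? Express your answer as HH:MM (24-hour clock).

December 15, 2016 lies within the daylight-saving period (30 October 2016 – 3 February 2017), so Umund Prefecture is on daylight time, UTC+04:30.
21:57 Umund Prefecture − 4h30m = 17:27 UTC.
1 October 2016 is a Saturday, so the first Saturday is October 1 and the third is October 15.
1 February 2017 is a Wednesday, so the first Saturday is February 4 and the second is February 11.
At the standard offset (UTC−07:00), 17:27 UTC − 7h = 10:27 Kestara Prefecture standard time.
The standard-time date in Kestara Prefecture, December 15, 2016, lies within the daylight-saving period (15 October 2016 – 11 February 2017), so Kestara Prefecture is on daylight time, UTC−06:00.
17:27 UTC − 6h = 11:27 Kestara Prefecture.

11:27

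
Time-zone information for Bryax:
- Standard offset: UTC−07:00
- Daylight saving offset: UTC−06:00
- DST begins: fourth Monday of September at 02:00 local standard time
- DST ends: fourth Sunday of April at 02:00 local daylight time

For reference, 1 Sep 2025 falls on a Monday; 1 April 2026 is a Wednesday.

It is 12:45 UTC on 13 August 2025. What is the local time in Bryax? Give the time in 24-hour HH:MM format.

1 September 2025 is a Monday, so the first Monday is September 1 and the fourth is September 22.
1 April 2026 is a Wednesday, so the first Sunday is April 5 and the fourth is April 26.
At the standard offset (UTC−07:00), 12:45 UTC − 7h = 05:45 Bryax standard time.
The standard-time date in Bryax, 13 August 2025, is outside the daylight-saving period (22 September 2025 – 26 April 2026), so Bryax is on standard time, UTC−07:00.
12:45 UTC − 7h = 05:45 local.

05:45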